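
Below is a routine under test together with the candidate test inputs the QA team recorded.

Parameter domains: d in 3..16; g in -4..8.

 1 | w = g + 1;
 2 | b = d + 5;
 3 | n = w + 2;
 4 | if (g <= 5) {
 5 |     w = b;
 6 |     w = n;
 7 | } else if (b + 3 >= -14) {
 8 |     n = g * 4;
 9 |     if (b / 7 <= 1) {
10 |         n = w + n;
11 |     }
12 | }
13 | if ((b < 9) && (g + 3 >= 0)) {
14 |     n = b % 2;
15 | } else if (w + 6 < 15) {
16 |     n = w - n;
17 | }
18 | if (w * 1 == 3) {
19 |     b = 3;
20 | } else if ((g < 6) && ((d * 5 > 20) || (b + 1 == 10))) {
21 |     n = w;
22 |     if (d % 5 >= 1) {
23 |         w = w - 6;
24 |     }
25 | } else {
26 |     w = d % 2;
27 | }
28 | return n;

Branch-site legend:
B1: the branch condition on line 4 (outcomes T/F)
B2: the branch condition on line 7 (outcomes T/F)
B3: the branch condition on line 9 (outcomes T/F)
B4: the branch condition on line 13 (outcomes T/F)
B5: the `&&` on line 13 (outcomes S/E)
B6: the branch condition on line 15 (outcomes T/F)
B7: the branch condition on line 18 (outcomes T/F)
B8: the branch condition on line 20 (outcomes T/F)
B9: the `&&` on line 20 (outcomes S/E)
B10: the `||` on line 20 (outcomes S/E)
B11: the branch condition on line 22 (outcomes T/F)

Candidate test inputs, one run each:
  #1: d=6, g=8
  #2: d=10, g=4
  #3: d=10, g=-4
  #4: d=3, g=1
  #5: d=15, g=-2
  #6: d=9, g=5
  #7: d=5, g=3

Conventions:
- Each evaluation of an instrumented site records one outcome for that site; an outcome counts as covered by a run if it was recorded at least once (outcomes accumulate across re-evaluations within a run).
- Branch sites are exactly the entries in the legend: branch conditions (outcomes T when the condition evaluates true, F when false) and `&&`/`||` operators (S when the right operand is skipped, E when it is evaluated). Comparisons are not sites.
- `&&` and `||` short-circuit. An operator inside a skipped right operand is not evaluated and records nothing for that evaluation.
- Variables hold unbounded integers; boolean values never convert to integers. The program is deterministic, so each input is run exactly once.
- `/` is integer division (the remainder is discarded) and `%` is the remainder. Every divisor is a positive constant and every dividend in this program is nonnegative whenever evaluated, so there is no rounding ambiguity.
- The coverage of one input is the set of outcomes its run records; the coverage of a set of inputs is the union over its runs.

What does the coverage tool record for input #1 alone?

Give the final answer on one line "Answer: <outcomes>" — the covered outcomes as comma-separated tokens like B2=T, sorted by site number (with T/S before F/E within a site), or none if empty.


Running input #1 (d=6, g=8), event by event:
  B1->F, B2->T, B3->T, B5->S, B4->F, B6->F, B7->F, B9->S, B8->F
collecting distinct outcomes: B1=F, B2=T, B3=T, B4=F, B5=S, B6=F, B7=F, B8=F, B9=S
Answer: B1=F, B2=T, B3=T, B4=F, B5=S, B6=F, B7=F, B8=F, B9=S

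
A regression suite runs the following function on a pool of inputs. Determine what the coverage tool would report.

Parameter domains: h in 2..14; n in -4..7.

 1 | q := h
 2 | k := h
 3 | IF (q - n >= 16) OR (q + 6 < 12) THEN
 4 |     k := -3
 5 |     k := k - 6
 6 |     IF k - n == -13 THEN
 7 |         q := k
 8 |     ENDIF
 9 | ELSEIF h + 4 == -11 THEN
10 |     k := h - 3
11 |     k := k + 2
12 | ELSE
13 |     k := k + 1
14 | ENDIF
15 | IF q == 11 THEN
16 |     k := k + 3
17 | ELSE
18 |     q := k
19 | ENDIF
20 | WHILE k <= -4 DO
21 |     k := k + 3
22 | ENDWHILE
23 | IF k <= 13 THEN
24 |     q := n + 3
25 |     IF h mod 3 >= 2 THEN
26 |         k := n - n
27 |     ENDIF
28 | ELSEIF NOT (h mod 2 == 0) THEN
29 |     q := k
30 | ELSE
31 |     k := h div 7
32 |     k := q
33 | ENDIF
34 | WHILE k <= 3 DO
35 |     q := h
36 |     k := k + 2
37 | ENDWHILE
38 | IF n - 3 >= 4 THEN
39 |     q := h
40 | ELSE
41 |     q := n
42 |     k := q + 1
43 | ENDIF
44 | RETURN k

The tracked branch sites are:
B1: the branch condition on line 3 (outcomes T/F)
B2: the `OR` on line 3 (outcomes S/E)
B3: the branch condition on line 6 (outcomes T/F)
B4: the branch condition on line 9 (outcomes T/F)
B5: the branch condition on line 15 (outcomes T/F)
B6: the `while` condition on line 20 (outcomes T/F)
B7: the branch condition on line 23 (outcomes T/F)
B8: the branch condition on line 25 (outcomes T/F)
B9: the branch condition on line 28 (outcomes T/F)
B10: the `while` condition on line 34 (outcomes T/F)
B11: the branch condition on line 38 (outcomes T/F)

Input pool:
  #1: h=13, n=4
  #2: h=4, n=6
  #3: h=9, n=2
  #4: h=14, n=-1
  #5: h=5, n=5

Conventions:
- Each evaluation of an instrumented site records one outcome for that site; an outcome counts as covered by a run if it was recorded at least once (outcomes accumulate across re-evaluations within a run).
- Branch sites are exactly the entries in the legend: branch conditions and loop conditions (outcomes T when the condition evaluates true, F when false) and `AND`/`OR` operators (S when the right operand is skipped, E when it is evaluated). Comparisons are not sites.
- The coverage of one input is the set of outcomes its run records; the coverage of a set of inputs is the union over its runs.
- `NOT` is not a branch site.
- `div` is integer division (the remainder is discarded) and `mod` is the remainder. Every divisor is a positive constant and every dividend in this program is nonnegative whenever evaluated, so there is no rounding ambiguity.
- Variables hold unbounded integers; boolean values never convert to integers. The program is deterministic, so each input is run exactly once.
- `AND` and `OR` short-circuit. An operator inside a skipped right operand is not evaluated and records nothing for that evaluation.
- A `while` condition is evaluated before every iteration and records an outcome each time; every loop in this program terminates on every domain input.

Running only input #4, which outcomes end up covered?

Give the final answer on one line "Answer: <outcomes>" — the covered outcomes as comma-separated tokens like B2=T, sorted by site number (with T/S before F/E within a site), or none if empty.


Simulating input #4 (h=14, n=-1) step by step:
  B2->E, B1->F, B4->F, B5->F, B6->F, B7->F, B9->F, B10->F, B11->F
collecting distinct outcomes: B1=F, B2=E, B4=F, B5=F, B6=F, B7=F, B9=F, B10=F, B11=F
Answer: B1=F, B2=E, B4=F, B5=F, B6=F, B7=F, B9=F, B10=F, B11=F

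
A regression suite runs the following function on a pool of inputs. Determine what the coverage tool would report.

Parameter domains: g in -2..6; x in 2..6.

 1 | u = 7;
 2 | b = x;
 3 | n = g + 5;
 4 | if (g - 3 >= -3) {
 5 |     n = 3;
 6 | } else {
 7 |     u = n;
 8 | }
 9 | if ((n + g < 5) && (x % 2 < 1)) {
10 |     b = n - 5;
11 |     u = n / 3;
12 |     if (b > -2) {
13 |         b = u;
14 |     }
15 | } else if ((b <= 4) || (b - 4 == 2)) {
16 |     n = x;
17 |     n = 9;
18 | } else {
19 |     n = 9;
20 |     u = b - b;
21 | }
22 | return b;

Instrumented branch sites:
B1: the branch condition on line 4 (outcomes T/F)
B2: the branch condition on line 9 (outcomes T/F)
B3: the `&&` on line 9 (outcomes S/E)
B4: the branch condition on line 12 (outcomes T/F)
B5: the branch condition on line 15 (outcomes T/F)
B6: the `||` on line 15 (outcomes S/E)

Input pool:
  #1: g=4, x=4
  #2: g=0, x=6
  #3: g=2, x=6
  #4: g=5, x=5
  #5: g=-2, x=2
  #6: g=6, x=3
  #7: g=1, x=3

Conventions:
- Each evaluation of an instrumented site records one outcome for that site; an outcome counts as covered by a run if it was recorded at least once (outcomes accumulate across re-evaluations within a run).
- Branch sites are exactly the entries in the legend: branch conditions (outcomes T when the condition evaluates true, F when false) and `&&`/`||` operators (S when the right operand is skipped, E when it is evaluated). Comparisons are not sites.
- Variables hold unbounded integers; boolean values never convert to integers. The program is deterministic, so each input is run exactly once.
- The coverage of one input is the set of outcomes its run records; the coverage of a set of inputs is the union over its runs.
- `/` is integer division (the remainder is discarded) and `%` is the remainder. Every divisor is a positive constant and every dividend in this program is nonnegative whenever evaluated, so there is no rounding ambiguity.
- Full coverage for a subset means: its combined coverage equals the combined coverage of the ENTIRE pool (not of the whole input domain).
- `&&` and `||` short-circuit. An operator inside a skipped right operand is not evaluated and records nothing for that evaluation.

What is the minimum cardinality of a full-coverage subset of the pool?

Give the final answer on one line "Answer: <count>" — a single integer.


input #1 (g=4, x=4): events B1->T, B3->S, B2->F, B6->S, B5->T; covers B1=T, B2=F, B3=S, B5=T, B6=S
input #2 (g=0, x=6): events B1->T, B3->E, B2->T, B4->F; covers B1=T, B2=T, B3=E, B4=F
input #3 (g=2, x=6): events B1->T, B3->S, B2->F, B6->E, B5->T; covers B1=T, B2=F, B3=S, B5=T, B6=E
input #4 (g=5, x=5): events B1->T, B3->S, B2->F, B6->E, B5->F; covers B1=T, B2=F, B3=S, B5=F, B6=E
input #5 (g=-2, x=2): events B1->F, B3->E, B2->T, B4->F; covers B1=F, B2=T, B3=E, B4=F
input #6 (g=6, x=3): events B1->T, B3->S, B2->F, B6->S, B5->T; covers B1=T, B2=F, B3=S, B5=T, B6=S
input #7 (g=1, x=3): events B1->T, B3->E, B2->F, B6->S, B5->T; covers B1=T, B2=F, B3=E, B5=T, B6=S
pool-wide coverage (11 outcomes): B1=T, B1=F, B2=T, B2=F, B3=S, B3=E, B4=F, B5=T, B5=F, B6=S, B6=E
every size-1 subset falls short of the 11 outcomes (best: 5/11)
every size-2 subset falls short of the 11 outcomes (best: 9/11)
at size 3, {1, 4, 5} reaches all 11 outcomes; every lexicographically earlier size-3 subset fails
Answer: 3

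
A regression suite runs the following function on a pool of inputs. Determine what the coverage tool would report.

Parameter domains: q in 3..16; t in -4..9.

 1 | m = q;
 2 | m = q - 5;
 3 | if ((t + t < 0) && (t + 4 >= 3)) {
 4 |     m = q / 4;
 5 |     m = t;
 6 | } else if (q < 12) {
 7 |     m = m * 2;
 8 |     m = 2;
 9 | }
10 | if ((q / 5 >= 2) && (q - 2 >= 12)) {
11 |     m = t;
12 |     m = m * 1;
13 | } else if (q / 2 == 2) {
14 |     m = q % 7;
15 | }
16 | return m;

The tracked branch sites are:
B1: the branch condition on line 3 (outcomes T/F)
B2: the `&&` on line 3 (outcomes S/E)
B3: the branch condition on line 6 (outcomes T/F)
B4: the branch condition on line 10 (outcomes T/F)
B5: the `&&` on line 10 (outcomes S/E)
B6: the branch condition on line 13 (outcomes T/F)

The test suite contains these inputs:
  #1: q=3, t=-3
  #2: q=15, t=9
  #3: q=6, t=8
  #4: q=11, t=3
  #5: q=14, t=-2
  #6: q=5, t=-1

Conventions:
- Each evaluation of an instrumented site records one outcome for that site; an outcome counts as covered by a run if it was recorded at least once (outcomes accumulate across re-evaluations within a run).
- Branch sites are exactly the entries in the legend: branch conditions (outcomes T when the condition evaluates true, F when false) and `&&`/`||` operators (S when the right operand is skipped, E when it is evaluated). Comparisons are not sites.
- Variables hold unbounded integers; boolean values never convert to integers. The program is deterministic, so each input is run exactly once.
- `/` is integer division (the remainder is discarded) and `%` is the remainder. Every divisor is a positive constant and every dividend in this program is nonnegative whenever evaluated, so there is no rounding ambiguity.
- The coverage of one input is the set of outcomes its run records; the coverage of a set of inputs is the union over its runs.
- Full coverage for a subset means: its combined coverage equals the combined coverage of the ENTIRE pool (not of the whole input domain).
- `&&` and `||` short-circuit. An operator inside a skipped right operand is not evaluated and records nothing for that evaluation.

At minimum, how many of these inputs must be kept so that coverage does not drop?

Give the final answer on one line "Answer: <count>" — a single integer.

#1 (q=3, t=-3) -> B2->E, B1->F, B3->T, B5->S, B4->F, B6->F; covered: B1=F, B2=E, B3=T, B4=F, B5=S, B6=F
#2 (q=15, t=9) -> B2->S, B1->F, B3->F, B5->E, B4->T; covered: B1=F, B2=S, B3=F, B4=T, B5=E
#3 (q=6, t=8) -> B2->S, B1->F, B3->T, B5->S, B4->F, B6->F; covered: B1=F, B2=S, B3=T, B4=F, B5=S, B6=F
#4 (q=11, t=3) -> B2->S, B1->F, B3->T, B5->E, B4->F, B6->F; covered: B1=F, B2=S, B3=T, B4=F, B5=E, B6=F
#5 (q=14, t=-2) -> B2->E, B1->F, B3->F, B5->E, B4->T; covered: B1=F, B2=E, B3=F, B4=T, B5=E
#6 (q=5, t=-1) -> B2->E, B1->T, B5->S, B4->F, B6->T; covered: B1=T, B2=E, B4=F, B5=S, B6=T
union over all inputs: B1=T, B1=F, B2=S, B2=E, B3=T, B3=F, B4=T, B4=F, B5=S, B5=E, B6=T, B6=F (12 outcomes)
size 1 is not enough: best union over all size-1 subsets is 6/12
size 2 is not enough: best union over all size-2 subsets is 10/12
the canonical winner is {1, 2, 6}: size 3, full 12-outcome coverage, earliest index list among size-3 covers

Answer: 3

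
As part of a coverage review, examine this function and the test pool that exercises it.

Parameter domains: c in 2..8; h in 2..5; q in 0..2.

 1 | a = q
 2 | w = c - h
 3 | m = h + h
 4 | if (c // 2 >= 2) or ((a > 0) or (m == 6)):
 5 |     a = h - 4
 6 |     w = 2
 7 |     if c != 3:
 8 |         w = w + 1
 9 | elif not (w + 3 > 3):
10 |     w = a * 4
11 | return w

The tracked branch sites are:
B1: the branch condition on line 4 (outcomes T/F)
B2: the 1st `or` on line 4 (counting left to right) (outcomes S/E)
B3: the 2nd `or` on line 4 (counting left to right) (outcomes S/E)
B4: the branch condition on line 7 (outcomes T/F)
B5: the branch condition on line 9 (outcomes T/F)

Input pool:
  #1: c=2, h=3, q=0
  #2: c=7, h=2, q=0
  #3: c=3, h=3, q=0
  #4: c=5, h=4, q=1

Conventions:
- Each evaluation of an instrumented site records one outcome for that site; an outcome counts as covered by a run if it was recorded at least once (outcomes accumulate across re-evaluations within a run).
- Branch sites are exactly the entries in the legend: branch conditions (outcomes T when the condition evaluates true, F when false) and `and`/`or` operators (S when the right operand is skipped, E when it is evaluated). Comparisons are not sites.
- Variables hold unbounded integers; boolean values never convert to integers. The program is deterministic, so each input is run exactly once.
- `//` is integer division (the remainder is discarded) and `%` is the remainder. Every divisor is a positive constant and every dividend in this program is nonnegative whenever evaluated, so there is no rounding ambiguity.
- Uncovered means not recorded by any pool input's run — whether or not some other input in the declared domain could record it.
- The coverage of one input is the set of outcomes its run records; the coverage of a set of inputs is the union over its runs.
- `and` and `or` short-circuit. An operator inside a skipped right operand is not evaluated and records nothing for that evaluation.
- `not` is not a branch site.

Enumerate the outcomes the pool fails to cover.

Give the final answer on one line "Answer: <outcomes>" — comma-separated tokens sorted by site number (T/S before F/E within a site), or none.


test 1 (c=2, h=3, q=0) fires B2->E, B3->E, B1->T, B4->T; hits B1=T, B2=E, B3=E, B4=T
test 2 (c=7, h=2, q=0) fires B2->S, B1->T, B4->T; hits B1=T, B2=S, B4=T
test 3 (c=3, h=3, q=0) fires B2->E, B3->E, B1->T, B4->F; hits B1=T, B2=E, B3=E, B4=F
test 4 (c=5, h=4, q=1) fires B2->S, B1->T, B4->T; hits B1=T, B2=S, B4=T
union over the pool: B1=T, B2=S, B2=E, B3=E, B4=T, B4=F
uncovered (4 of 10): B1=F, B3=S, B5=T, B5=F
Answer: B1=F, B3=S, B5=T, B5=F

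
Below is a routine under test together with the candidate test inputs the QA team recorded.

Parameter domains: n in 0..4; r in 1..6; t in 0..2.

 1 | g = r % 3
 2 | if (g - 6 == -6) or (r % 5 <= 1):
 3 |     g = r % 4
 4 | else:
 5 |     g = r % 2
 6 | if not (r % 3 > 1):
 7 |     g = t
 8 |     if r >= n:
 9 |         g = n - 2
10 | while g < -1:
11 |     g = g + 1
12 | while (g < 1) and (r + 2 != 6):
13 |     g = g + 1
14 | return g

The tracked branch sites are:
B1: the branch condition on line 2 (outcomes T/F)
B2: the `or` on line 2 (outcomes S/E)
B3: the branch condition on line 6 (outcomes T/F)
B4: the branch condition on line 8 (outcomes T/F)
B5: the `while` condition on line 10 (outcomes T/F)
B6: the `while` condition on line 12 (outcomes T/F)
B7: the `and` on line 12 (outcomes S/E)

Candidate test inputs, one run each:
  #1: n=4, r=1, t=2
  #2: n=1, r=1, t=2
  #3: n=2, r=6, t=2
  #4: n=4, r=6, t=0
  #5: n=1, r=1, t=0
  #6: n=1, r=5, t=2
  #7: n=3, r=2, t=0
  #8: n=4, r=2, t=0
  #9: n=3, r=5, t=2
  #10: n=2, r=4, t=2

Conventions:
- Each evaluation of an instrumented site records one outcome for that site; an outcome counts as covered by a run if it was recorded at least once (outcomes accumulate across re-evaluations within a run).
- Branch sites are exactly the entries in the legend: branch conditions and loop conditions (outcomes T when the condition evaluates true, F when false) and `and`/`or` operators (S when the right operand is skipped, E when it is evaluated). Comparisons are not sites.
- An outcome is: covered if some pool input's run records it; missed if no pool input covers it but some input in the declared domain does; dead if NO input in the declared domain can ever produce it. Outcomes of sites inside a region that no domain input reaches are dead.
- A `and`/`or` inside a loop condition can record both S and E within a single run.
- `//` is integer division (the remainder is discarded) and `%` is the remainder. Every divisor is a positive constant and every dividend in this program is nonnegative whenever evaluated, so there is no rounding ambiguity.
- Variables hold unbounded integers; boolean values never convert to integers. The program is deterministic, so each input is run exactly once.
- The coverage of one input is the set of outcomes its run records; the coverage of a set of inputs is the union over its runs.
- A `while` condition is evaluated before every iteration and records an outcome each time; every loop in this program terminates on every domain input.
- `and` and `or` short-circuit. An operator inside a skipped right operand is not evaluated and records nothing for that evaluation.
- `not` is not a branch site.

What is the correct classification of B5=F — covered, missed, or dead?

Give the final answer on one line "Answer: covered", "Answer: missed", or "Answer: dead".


B5=F is recorded by pool input(s) 1, 2, 3, 4, 5, 6, 7, 8, 9, 10 -> covered
Answer: covered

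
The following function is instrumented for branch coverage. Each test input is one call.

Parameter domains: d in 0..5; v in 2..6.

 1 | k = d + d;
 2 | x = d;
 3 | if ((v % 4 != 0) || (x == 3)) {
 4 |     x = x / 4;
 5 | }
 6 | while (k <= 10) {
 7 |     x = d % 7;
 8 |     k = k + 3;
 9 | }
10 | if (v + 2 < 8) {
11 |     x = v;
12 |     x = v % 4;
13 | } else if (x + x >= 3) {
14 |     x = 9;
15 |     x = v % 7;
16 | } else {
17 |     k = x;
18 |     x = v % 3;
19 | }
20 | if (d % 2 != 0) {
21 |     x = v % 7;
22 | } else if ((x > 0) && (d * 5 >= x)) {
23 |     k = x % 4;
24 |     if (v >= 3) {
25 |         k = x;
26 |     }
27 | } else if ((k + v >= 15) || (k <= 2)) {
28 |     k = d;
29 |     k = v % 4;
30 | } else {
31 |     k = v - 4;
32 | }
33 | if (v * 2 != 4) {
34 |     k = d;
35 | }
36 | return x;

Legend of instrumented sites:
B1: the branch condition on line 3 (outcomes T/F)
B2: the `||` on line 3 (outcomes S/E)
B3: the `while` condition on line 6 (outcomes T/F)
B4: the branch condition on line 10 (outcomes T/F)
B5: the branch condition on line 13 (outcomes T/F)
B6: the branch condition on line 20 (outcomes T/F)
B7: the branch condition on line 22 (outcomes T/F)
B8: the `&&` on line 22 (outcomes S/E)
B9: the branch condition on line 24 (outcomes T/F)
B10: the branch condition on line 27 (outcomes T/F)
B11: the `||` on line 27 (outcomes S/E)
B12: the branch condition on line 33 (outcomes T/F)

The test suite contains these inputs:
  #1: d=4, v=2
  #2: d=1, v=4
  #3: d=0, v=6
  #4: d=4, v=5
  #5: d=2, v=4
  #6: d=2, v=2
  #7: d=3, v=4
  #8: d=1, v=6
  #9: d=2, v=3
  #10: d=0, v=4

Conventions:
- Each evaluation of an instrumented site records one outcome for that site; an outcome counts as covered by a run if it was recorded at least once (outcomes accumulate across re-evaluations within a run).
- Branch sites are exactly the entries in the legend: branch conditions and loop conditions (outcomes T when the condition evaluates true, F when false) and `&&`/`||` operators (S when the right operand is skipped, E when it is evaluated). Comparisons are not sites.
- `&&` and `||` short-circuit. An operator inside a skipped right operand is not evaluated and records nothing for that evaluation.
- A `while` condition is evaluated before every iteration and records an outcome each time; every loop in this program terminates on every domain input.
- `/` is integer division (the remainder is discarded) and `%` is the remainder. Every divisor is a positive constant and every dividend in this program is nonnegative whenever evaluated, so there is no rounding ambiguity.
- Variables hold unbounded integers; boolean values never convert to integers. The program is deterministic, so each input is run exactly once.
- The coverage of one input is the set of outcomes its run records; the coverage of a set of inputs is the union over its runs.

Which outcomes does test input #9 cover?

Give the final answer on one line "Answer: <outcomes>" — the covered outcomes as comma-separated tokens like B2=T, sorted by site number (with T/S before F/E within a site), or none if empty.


Simulating input #9 (d=2, v=3) step by step:
  B2->S, B1->T, B3->T, B3->T, B3->T, B3->F, B4->T, B6->F, B8->E, B7->T
  B9->T, B12->T
deduplicating events, the covered set is: B1=T, B2=S, B3=T, B3=F, B4=T, B6=F, B7=T, B8=E, B9=T, B12=T
Answer: B1=T, B2=S, B3=T, B3=F, B4=T, B6=F, B7=T, B8=E, B9=T, B12=T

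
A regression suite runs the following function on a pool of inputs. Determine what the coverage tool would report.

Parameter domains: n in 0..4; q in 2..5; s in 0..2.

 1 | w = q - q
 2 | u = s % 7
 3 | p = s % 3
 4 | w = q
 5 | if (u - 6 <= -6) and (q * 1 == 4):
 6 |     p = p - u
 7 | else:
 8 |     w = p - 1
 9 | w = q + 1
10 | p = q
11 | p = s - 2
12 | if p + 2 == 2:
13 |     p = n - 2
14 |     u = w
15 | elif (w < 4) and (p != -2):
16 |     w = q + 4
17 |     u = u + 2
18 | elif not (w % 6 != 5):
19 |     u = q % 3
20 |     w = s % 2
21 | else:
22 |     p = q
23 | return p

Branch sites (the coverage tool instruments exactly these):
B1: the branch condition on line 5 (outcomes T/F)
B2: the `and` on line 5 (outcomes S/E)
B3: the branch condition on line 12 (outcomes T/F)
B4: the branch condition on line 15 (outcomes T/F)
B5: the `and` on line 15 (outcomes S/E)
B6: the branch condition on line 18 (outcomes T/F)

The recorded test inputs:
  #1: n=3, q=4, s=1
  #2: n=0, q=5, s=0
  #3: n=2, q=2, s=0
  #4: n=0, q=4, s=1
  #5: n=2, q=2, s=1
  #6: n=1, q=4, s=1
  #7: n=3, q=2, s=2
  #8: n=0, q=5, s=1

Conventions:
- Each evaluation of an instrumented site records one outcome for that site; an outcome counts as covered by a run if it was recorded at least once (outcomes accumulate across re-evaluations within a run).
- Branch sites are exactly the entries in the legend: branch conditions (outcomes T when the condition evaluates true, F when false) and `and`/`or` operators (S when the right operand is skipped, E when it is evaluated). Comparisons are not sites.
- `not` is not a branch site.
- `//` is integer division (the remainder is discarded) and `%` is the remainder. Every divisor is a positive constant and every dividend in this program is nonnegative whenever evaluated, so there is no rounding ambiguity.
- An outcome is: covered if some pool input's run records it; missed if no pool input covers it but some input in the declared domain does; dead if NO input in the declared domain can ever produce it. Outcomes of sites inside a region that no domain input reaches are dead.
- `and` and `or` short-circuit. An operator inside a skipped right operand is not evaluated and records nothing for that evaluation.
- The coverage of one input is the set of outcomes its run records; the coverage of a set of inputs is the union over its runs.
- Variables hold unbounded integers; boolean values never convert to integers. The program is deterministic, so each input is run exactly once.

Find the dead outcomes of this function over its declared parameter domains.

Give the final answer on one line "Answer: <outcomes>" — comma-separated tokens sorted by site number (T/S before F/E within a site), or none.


checking every outcome against all 60 domain inputs:
  reachable outcomes have witnesses, e.g. B1=T (e.g. n=0, q=4, s=0), B1=F (e.g. n=0, q=2, s=0), B2=S (e.g. n=0, q=2, s=1), B2=E (e.g. n=0, q=2, s=0)
Answer: none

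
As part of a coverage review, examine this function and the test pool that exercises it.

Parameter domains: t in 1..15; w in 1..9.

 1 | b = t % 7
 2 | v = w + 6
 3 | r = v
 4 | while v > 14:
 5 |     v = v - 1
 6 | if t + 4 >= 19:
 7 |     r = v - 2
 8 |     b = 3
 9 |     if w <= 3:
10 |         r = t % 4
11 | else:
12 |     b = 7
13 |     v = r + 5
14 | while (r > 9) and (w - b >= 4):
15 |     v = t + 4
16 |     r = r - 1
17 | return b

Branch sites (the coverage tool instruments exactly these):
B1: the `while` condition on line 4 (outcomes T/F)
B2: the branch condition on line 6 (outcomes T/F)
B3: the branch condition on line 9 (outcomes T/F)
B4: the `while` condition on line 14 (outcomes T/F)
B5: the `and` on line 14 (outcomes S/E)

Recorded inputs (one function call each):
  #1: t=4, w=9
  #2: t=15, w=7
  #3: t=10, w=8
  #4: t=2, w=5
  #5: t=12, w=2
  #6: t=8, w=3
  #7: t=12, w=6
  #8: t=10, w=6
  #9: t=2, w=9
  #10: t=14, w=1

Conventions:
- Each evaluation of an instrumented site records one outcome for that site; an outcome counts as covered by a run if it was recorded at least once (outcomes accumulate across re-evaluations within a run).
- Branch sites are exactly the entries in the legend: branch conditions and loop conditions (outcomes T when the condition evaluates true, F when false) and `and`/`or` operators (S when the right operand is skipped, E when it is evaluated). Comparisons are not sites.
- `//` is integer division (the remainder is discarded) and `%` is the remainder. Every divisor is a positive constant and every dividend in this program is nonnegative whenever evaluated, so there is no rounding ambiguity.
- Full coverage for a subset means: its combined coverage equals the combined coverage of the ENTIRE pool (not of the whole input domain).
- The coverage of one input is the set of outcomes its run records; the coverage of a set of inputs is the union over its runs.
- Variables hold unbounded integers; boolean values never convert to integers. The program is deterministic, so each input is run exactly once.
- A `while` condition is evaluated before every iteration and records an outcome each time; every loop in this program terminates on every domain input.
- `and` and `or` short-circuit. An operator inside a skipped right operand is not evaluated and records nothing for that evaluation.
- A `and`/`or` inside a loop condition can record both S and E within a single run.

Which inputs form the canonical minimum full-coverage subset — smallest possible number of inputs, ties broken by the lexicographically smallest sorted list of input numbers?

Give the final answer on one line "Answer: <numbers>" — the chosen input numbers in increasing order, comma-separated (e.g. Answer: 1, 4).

test 1 (t=4, w=9) fires B1->T, B1->F, B2->F, B5->E, B4->F; hits B1=T, B1=F, B2=F, B4=F, B5=E
test 2 (t=15, w=7) fires B1->F, B2->T, B3->F, B5->E, B4->T, B5->E, B4->T, B5->S, B4->F; hits B1=F, B2=T, B3=F, B4=T, B4=F, B5=S, B5=E
test 3 (t=10, w=8) fires B1->F, B2->F, B5->E, B4->F; hits B1=F, B2=F, B4=F, B5=E
test 4 (t=2, w=5) fires B1->F, B2->F, B5->E, B4->F; hits B1=F, B2=F, B4=F, B5=E
test 5 (t=12, w=2) fires B1->F, B2->F, B5->S, B4->F; hits B1=F, B2=F, B4=F, B5=S
test 6 (t=8, w=3) fires B1->F, B2->F, B5->S, B4->F; hits B1=F, B2=F, B4=F, B5=S
test 7 (t=12, w=6) fires B1->F, B2->F, B5->E, B4->F; hits B1=F, B2=F, B4=F, B5=E
test 8 (t=10, w=6) fires B1->F, B2->F, B5->E, B4->F; hits B1=F, B2=F, B4=F, B5=E
test 9 (t=2, w=9) fires B1->T, B1->F, B2->F, B5->E, B4->F; hits B1=T, B1=F, B2=F, B4=F, B5=E
test 10 (t=14, w=1) fires B1->F, B2->F, B5->S, B4->F; hits B1=F, B2=F, B4=F, B5=S
together the pool reaches 9 outcomes: B1=T, B1=F, B2=T, B2=F, B3=F, B4=T, B4=F, B5=S, B5=E
size 1 is not enough: best union over all size-1 subsets is 7/9
at size 2, {1, 2} reaches all 9 outcomes; every lexicographically earlier size-2 subset fails

Answer: 1, 2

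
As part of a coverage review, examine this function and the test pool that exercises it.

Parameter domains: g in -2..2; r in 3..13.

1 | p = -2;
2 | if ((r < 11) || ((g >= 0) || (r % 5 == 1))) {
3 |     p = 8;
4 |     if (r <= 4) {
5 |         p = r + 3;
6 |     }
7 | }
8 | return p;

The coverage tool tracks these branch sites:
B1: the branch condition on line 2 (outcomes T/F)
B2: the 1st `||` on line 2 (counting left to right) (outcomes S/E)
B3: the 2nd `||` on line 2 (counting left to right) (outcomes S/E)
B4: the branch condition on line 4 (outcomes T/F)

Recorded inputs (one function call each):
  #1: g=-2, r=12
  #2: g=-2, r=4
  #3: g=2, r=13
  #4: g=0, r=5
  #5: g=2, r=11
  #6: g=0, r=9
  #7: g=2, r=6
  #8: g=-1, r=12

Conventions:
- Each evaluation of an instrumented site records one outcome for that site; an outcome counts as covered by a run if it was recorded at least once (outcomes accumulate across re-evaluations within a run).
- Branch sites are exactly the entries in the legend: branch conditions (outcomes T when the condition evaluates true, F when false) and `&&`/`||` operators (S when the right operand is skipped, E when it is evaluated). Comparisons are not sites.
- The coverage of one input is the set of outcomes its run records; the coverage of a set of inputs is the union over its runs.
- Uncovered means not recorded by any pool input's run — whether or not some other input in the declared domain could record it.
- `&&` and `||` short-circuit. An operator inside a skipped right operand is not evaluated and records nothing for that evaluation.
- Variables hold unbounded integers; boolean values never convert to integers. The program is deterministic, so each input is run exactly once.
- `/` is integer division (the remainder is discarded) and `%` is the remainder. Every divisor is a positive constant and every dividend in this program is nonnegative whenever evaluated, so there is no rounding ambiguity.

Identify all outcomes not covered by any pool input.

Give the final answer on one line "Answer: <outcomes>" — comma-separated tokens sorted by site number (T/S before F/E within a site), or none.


run #1 (g=-2, r=12) runs B2->E, B3->E, B1->F; records B1=F, B2=E, B3=E
run #2 (g=-2, r=4) runs B2->S, B1->T, B4->T; records B1=T, B2=S, B4=T
run #3 (g=2, r=13) runs B2->E, B3->S, B1->T, B4->F; records B1=T, B2=E, B3=S, B4=F
run #4 (g=0, r=5) runs B2->S, B1->T, B4->F; records B1=T, B2=S, B4=F
run #5 (g=2, r=11) runs B2->E, B3->S, B1->T, B4->F; records B1=T, B2=E, B3=S, B4=F
run #6 (g=0, r=9) runs B2->S, B1->T, B4->F; records B1=T, B2=S, B4=F
run #7 (g=2, r=6) runs B2->S, B1->T, B4->F; records B1=T, B2=S, B4=F
run #8 (g=-1, r=12) runs B2->E, B3->E, B1->F; records B1=F, B2=E, B3=E
union over the pool: B1=T, B1=F, B2=S, B2=E, B3=S, B3=E, B4=T, B4=F
uncovered (0 of 8): none
Answer: none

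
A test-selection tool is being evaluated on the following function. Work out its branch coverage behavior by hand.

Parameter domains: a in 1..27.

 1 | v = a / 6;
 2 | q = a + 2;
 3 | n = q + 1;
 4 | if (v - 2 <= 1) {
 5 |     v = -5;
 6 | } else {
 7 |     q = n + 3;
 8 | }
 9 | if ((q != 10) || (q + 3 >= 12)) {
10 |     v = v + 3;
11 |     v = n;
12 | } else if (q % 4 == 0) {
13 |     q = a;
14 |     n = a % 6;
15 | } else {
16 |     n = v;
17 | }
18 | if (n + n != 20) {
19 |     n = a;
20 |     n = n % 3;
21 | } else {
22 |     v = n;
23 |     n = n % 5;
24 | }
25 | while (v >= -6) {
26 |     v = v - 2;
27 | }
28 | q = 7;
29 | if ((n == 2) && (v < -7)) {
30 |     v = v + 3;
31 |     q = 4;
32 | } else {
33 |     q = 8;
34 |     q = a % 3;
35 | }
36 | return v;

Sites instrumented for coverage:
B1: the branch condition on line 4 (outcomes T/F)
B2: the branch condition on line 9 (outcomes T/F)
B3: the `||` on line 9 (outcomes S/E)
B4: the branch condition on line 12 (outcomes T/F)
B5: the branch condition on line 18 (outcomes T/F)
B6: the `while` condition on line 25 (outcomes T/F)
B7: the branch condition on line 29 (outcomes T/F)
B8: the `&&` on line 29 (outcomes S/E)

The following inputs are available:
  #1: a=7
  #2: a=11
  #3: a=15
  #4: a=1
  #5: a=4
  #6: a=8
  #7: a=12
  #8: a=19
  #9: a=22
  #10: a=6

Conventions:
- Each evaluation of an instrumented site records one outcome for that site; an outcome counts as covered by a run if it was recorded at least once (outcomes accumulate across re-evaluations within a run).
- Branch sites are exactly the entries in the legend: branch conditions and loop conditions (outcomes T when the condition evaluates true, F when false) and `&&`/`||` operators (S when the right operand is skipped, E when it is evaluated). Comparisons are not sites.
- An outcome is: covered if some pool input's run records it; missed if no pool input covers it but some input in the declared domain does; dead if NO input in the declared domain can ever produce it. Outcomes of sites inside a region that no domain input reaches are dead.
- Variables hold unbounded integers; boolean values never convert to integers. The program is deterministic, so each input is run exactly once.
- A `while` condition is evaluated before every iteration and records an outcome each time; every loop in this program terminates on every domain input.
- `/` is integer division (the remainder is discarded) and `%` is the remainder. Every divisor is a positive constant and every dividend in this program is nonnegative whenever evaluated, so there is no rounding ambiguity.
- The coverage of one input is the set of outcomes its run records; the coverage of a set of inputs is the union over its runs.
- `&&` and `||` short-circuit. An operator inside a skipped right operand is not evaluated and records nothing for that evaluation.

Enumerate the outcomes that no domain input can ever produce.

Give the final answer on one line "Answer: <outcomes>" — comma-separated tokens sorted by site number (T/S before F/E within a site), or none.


running all 27 domain inputs and tallying outcomes:
  B2=F: unreachable across the whole domain -> dead
  B4=T: unreachable across the whole domain -> dead
  B4=F: unreachable across the whole domain -> dead
  reachable outcomes have witnesses, e.g. B1=T (e.g. a=1), B1=F (e.g. a=24), B2=T (e.g. a=1), B3=S (e.g. a=1)
Answer: B2=F, B4=T, B4=F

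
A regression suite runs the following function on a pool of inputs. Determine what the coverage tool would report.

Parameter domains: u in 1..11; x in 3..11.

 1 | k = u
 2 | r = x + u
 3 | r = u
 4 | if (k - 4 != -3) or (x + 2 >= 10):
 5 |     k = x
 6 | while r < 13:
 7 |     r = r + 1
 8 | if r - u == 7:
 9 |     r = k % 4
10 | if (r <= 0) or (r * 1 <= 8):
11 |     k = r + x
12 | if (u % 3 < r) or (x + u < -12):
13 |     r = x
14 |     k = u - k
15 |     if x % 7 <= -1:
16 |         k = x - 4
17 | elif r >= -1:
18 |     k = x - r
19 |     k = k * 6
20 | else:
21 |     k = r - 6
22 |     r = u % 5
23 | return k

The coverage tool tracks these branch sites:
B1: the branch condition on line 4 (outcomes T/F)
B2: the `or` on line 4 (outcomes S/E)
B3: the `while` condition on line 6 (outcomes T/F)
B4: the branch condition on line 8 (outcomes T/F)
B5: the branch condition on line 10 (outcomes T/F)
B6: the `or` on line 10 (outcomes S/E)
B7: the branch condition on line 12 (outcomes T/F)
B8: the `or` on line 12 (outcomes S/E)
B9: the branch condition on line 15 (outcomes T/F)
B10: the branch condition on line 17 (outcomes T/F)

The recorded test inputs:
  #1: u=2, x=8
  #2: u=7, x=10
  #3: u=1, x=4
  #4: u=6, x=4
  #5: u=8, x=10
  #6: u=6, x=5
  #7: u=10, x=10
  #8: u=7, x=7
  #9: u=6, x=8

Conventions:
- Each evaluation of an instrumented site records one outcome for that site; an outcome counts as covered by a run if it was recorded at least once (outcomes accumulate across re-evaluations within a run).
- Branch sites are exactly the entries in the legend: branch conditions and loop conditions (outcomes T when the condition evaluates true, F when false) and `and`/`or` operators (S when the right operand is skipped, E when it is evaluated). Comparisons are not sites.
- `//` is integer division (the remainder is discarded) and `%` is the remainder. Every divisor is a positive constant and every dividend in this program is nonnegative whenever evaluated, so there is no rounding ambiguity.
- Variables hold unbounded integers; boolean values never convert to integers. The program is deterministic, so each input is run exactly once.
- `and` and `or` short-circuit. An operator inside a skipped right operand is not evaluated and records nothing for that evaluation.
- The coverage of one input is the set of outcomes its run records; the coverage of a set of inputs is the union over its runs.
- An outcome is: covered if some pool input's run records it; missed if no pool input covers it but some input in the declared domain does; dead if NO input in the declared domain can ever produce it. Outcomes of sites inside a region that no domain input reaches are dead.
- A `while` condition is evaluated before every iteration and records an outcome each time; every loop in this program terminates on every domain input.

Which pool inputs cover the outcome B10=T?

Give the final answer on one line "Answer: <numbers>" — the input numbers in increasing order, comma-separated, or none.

input #1 (u=2, x=8): never hits B10=T
input #2 (u=7, x=10): never hits B10=T
input #3 (u=1, x=4): never hits B10=T
input #4 (u=6, x=4): hits B10=T
input #5 (u=8, x=10): never hits B10=T
input #6 (u=6, x=5): never hits B10=T
input #7 (u=10, x=10): never hits B10=T
input #8 (u=7, x=7): never hits B10=T
input #9 (u=6, x=8): hits B10=T

Answer: 4, 9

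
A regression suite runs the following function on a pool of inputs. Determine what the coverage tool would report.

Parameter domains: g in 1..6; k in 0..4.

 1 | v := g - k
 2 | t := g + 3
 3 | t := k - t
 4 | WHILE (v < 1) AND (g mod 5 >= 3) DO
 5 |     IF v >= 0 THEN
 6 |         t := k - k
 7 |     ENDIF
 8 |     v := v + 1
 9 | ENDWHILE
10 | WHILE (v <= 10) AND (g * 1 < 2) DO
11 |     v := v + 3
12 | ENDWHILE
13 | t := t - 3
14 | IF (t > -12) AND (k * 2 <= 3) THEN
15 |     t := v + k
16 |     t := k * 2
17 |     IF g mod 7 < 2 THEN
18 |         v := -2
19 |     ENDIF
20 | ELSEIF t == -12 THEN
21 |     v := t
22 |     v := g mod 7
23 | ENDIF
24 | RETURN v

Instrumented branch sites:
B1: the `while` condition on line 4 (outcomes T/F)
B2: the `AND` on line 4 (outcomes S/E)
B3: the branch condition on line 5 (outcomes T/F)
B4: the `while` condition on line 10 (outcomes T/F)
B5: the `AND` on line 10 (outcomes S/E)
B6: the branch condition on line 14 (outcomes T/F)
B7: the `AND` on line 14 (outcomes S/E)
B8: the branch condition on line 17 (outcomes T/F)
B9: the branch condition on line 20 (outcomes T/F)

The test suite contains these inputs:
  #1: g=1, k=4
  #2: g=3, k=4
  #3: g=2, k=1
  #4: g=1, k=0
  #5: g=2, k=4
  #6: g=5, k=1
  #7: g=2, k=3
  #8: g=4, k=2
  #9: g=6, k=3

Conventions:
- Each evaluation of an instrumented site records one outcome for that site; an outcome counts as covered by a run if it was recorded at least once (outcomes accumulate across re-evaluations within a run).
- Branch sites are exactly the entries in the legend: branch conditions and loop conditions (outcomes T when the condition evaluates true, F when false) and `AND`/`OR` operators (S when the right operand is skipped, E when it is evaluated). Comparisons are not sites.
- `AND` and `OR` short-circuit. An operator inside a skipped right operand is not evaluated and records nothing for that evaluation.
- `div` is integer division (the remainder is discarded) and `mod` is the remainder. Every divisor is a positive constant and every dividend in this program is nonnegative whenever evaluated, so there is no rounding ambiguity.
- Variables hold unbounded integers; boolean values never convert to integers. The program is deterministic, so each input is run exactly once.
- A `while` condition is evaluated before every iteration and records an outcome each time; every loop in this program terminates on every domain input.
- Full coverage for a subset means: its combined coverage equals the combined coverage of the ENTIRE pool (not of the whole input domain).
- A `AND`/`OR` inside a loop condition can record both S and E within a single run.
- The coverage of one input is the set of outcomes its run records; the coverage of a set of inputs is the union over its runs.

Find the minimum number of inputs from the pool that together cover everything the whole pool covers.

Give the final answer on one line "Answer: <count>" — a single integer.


#1 (g=1, k=4) -> covered: B1=F, B2=E, B4=T, B4=F, B5=S, B5=E, B6=F, B7=E, B9=F
#2 (g=3, k=4) -> covered: B1=T, B1=F, B2=S, B2=E, B3=T, B3=F, B4=F, B5=E, B6=F, B7=E, B9=F
#3 (g=2, k=1) -> covered: B1=F, B2=S, B4=F, B5=E, B6=T, B7=E, B8=F
#4 (g=1, k=0) -> covered: B1=F, B2=S, B4=T, B4=F, B5=S, B5=E, B6=T, B7=E, B8=T
#5 (g=2, k=4) -> covered: B1=F, B2=E, B4=F, B5=E, B6=F, B7=E, B9=F
#6 (g=5, k=1) -> covered: B1=F, B2=S, B4=F, B5=E, B6=T, B7=E, B8=F
#7 (g=2, k=3) -> covered: B1=F, B2=E, B4=F, B5=E, B6=F, B7=E, B9=F
#8 (g=4, k=2) -> covered: B1=F, B2=S, B4=F, B5=E, B6=F, B7=E, B9=F
#9 (g=6, k=3) -> covered: B1=F, B2=S, B4=F, B5=E, B6=F, B7=E, B9=F
union over all inputs: B1=T, B1=F, B2=S, B2=E, B3=T, B3=F, B4=T, B4=F, B5=S, B5=E, B6=T, B6=F, B7=E, B8=T, B8=F, B9=F (16 outcomes)
every size-1 subset falls short of the 16 outcomes (best: 11/16)
every size-2 subset falls short of the 16 outcomes (best: 15/16)
at size 3, {2, 3, 4} reaches all 16 outcomes; every lexicographically earlier size-3 subset fails
Answer: 3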